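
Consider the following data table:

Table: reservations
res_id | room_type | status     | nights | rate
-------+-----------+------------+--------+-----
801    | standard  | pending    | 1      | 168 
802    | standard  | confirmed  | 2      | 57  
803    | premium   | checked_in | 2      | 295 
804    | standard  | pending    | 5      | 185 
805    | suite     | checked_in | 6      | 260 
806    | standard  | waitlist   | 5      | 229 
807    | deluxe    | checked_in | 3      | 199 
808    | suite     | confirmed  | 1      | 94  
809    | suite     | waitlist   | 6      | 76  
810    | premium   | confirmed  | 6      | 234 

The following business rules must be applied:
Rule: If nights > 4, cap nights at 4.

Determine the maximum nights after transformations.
4

Step 1: Original maximum nights = 6
Step 2: Apply cap at 4
Step 3: 5 records had nights > 4 and were capped
Step 4: Maximum after transformation = 4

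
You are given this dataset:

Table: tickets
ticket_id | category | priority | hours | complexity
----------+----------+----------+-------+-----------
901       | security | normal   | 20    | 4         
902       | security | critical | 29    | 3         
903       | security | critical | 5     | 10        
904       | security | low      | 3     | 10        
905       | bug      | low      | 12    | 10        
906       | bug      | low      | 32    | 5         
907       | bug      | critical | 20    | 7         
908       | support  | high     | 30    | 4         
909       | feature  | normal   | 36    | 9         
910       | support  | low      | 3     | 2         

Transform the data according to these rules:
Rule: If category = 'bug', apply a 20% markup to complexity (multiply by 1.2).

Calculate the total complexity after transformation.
68.4

Step 1: Records with category = 'bug' have total complexity = 22
Step 2: Apply multiplier: 22 × 1.2 = 26.4
Step 3: Other records total: 42
Step 4: Final sum = 26.4 + 42 = 68.4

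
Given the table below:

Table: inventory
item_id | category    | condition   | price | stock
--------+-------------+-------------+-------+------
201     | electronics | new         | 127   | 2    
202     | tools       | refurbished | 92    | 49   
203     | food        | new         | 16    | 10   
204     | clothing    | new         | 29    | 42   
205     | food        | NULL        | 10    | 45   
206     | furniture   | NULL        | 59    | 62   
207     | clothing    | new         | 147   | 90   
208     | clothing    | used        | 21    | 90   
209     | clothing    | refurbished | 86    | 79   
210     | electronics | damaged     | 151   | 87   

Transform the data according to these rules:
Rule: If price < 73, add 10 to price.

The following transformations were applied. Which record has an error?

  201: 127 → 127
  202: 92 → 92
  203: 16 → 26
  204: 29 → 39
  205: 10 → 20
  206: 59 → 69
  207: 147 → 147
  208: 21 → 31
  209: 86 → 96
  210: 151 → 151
Record 209 has an error. The correct transformed value should be 86, not 96.

Step 1: Check each record against the rule
Step 2: Record 209 has price = 86
Step 3: Since 86 >= 73, the bonus should not have been applied
Step 4: Correct value = 86, but claimed value = 96
Conclusion: Record 209 has the error.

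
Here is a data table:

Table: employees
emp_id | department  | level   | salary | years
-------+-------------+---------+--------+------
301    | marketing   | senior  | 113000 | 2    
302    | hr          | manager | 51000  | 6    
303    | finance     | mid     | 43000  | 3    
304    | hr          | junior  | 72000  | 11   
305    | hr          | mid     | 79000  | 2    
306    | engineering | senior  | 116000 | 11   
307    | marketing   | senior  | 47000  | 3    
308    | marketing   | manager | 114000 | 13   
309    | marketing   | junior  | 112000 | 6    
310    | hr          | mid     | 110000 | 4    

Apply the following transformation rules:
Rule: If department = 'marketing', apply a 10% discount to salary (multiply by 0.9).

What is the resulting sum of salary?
818400.0

Step 1: Records with department = 'marketing' have total salary = 386000
Step 2: Apply multiplier: 386000 × 0.9 = 347400.0
Step 3: Other records total: 471000
Step 4: Final sum = 347400.0 + 471000 = 818400.0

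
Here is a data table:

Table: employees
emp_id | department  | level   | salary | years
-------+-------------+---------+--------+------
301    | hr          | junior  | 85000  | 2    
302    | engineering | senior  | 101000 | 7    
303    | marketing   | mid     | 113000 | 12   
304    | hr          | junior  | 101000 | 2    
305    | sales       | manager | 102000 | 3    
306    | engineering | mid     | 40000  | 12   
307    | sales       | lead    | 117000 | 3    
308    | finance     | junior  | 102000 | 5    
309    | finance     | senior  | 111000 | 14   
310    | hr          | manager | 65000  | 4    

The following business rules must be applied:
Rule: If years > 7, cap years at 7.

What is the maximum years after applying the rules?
7

Step 1: Original maximum years = 14
Step 2: Apply cap at 7
Step 3: 3 records had years > 7 and were capped
Step 4: Maximum after transformation = 7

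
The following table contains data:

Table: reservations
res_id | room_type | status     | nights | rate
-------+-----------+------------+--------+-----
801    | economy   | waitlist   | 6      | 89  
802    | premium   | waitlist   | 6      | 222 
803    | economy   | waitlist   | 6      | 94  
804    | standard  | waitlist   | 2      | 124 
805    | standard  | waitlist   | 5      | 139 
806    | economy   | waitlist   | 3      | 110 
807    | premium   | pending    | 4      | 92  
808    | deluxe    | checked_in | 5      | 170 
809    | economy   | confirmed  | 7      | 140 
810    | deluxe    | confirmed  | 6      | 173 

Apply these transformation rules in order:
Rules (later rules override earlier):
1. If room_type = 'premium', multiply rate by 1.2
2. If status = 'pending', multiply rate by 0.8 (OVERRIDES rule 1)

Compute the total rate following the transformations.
1379.0

Step 1: Rule 2 takes priority for records with status = 'pending'
  - 1 records: 92 × 0.8 = 73.6
Step 2: Rule 1 applies to remaining records with room_type = 'premium'
  - 1 records: 222 × 1.2 = 266.4
Step 3: Other records unchanged: 1039
Step 4: Final sum = 73.6 + 266.4 + 1039 = 1379.0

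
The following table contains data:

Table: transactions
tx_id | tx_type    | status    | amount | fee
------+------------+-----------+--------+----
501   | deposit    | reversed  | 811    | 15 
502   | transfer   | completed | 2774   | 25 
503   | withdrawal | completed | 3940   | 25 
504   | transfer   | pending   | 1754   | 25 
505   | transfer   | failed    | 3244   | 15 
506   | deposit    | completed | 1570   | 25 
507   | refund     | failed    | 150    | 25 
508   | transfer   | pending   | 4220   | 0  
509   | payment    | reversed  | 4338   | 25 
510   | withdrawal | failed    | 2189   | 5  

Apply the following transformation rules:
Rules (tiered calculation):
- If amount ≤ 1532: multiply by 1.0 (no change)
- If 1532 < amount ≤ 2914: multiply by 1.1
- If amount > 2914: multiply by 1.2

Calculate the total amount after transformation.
28967.1

Step 1: Tier 1 (amount ≤ 1532): 2 records, sum = 961 × 1.0 = 961.0
Step 2: Tier 2 (1532 < amount ≤ 2914): 4 records, sum = 8287 × 1.1 = 9115.7
Step 3: Tier 3 (amount > 2914): 4 records, sum = 15742 × 1.2 = 18890.4
Step 4: Final sum = 961.0 + 9115.7 + 18890.4 = 28967.1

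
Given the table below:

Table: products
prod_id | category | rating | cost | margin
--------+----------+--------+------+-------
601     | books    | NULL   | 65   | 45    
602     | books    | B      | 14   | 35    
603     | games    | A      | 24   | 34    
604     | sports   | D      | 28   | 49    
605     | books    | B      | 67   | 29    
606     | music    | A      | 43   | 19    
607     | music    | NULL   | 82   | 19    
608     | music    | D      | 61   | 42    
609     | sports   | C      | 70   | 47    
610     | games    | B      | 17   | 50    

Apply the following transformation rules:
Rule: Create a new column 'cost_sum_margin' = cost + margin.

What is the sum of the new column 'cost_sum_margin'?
840

Step 1: For each record, compute cost + margin
Example calculations:
  65 + 45 = 110
  14 + 35 = 49
  24 + 34 = 58
  ...
Step 2: Sum all derived values
Step 3: Total = 840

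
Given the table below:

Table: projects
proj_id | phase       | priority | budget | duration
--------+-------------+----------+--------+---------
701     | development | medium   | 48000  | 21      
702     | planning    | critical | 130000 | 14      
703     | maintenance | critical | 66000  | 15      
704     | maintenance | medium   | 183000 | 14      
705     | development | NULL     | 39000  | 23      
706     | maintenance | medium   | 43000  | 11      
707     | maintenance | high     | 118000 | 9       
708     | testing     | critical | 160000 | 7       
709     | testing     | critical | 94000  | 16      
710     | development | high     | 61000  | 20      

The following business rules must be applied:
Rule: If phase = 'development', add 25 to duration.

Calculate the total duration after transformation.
225

Step 1: Count records where phase = 'development': 3
Step 2: Total bonus added: 3 × 25 = 75
Step 3: Original sum of duration: 150
Step 4: Final sum = 150 + 75 = 225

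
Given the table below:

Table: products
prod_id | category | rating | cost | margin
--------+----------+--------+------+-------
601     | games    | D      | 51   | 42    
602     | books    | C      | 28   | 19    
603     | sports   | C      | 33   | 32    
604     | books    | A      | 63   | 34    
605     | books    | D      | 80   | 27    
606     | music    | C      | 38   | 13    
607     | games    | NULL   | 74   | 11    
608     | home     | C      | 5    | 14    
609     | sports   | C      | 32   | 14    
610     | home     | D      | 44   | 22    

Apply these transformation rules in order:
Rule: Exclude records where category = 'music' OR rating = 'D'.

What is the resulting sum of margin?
124

Step 1: Find records where category = 'music' OR rating = 'D'
Step 2: 4 records match, summing to 104
Step 3: Original sum: 228
Step 4: Remaining sum = 228 - 104 = 124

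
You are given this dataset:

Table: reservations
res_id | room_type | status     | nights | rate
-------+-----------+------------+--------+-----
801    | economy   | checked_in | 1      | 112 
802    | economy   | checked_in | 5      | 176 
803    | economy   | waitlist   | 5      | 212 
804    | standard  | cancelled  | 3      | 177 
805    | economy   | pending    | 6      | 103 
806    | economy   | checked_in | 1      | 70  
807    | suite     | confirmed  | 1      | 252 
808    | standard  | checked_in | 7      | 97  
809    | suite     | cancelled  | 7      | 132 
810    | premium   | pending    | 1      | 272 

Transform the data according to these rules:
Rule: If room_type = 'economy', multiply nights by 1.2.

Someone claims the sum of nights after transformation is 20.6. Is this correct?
No, the correct result is 40.6.

Step 1: Calculate the correct sum after transformation
Step 2: Apply multiplier 1.2 to records where room_type = 'economy'
Step 3: Correct result = 40.6
Step 4: Claimed result = 20.6
Step 5: 40.6 ≠ 20.6
Conclusion: The claimed result is incorrect. The correct answer is 40.6.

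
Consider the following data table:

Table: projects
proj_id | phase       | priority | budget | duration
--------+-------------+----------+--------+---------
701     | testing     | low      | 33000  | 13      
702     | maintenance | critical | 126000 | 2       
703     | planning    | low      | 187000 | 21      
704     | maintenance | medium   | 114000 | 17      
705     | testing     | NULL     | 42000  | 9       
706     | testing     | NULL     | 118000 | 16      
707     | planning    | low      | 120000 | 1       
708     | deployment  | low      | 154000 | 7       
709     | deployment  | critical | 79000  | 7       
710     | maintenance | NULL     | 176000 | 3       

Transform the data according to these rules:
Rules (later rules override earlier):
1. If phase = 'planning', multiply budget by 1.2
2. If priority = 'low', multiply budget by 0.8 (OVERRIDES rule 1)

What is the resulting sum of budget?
1050200.0

Step 1: Rule 2 takes priority for records with priority = 'low'
  - 4 records: 494000 × 0.8 = 395200.0
Step 2: Rule 1 applies to remaining records with phase = 'planning'
  - 0 records: 0 × 1.2 = 0.0
Step 3: Other records unchanged: 655000
Step 4: Final sum = 395200.0 + 0.0 + 655000 = 1050200.0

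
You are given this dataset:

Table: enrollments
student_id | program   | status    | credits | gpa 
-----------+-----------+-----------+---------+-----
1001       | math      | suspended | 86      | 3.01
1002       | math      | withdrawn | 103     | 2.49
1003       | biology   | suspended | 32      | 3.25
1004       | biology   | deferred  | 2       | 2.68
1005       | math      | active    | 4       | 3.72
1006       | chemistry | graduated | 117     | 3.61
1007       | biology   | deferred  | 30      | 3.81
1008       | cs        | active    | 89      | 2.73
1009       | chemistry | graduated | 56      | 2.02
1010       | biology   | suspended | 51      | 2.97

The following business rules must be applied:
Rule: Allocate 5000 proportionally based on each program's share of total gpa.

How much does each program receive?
biology: 2098.05, chemistry: 929.35, cs: 450.64, math: 1521.95

Step 1: Calculate total gpa = 30.29
Step 2: Calculate each program's proportion:
  biology: 12.71/30.29 = 41.96% → 2098.05
  chemistry: 5.63/30.29 = 18.59% → 929.35
  cs: 2.73/30.29 = 9.01% → 450.64
  math: 9.22/30.29 = 30.44% → 1521.95
Step 3: Verify: sum of allocations ≈ 5000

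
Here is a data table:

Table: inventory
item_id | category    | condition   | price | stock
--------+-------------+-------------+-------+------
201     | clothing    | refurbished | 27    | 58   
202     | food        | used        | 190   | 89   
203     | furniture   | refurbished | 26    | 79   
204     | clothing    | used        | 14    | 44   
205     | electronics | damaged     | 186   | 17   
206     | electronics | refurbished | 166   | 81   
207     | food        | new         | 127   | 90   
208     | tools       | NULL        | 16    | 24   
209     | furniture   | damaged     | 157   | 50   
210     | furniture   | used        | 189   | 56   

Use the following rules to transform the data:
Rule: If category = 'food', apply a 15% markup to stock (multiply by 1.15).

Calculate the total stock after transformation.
614.85

Step 1: Records with category = 'food' have total stock = 179
Step 2: Apply multiplier: 179 × 1.15 = 205.85
Step 3: Other records total: 409
Step 4: Final sum = 205.85 + 409 = 614.85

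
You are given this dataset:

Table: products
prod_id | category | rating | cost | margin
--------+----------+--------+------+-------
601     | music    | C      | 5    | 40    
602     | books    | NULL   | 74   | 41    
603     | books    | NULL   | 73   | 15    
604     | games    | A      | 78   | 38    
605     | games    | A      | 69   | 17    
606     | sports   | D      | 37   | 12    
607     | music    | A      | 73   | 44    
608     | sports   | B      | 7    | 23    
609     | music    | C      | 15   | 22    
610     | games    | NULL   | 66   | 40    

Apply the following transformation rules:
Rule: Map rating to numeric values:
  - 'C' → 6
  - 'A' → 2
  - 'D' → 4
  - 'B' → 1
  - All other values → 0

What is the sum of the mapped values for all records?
23

Step 1: Apply mapping to each record
Step 2: Count by status:
  'C': 2 records × 6 = 12
  'A': 3 records × 2 = 6
  'D': 1 records × 4 = 4
  'B': 1 records × 1 = 1
Step 3: Sum all mapped values = 23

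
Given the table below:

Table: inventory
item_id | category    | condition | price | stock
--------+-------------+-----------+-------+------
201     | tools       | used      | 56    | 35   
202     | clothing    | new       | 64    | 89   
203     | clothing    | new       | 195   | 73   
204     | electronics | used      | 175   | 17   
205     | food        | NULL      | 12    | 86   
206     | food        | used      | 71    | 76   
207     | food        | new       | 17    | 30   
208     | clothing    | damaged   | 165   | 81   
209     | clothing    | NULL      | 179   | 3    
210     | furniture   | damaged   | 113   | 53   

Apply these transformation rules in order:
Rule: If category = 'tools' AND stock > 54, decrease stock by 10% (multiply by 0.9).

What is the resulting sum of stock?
543

Step 1: Find records where category = 'tools' AND stock > 54
Step 2: 0 records match, summing to 0
Step 3: After multiplier: 0 × 0.9 = 0.0
Step 4: Unaffected records sum: 543
Step 5: Final sum = 0.0 + 543 = 543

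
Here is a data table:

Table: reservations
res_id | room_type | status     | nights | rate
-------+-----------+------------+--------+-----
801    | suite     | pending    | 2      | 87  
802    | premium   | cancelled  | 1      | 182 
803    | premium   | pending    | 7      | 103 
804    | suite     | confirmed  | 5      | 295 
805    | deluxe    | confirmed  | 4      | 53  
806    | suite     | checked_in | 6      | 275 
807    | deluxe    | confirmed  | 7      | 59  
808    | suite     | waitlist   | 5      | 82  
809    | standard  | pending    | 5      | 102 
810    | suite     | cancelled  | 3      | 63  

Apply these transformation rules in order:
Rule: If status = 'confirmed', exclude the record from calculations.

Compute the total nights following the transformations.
29

Step 1: Identify records where status = 'confirmed'
Step 2: The excluded records sum to 16
Step 3: Original total nights = 45
Step 4: Remaining total = 45 - 16 = 29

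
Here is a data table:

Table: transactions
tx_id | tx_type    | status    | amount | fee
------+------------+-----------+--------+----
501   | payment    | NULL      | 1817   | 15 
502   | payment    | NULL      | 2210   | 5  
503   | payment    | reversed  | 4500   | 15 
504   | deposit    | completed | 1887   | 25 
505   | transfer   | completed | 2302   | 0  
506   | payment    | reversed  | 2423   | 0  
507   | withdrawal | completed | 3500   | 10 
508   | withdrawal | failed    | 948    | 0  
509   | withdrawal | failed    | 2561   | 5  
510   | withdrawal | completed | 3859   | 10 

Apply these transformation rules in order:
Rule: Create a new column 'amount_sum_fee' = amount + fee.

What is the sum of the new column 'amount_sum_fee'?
26092

Step 1: For each record, compute amount + fee
Example calculations:
  1817 + 15 = 1832
  2210 + 5 = 2215
  4500 + 15 = 4515
  ...
Step 2: Sum all derived values
Step 3: Total = 26092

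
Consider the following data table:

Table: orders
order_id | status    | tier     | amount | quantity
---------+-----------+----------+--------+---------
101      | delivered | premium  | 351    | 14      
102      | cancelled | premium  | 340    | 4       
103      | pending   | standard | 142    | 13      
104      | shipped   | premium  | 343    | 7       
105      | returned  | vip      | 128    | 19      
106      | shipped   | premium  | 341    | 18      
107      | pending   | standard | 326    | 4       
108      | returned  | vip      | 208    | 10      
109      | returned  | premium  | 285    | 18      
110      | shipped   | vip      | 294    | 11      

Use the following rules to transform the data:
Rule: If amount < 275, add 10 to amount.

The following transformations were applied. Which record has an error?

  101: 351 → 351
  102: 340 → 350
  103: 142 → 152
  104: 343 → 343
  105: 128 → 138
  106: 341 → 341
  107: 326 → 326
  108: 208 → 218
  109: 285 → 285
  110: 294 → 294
Record 102 has an error. The correct transformed value should be 340, not 350.

Step 1: Check each record against the rule
Step 2: Record 102 has amount = 340
Step 3: Since 340 >= 275, the bonus should not have been applied
Step 4: Correct value = 340, but claimed value = 350
Conclusion: Record 102 has the error.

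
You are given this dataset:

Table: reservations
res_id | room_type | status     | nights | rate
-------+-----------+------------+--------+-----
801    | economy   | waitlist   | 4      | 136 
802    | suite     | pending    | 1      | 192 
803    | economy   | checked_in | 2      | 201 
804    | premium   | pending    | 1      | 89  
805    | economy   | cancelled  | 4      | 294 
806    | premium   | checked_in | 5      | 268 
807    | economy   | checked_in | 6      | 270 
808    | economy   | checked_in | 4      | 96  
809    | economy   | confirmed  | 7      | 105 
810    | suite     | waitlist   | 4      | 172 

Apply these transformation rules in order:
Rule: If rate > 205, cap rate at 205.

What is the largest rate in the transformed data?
205

Step 1: Original maximum rate = 294
Step 2: Apply cap at 205
Step 3: 3 records had rate > 205 and were capped
Step 4: Maximum after transformation = 205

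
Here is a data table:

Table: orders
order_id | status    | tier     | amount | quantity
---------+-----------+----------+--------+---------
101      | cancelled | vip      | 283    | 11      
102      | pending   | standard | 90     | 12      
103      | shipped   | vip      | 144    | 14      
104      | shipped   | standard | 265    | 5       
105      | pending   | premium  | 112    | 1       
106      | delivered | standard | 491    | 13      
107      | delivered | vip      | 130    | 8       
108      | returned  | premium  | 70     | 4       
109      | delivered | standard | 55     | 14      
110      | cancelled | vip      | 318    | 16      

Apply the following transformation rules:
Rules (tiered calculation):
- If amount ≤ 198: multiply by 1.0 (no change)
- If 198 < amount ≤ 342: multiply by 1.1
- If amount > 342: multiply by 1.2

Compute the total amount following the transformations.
2142.8

Step 1: Tier 1 (amount ≤ 198): 6 records, sum = 601 × 1.0 = 601.0
Step 2: Tier 2 (198 < amount ≤ 342): 3 records, sum = 866 × 1.1 = 952.6
Step 3: Tier 3 (amount > 342): 1 records, sum = 491 × 1.2 = 589.2
Step 4: Final sum = 601.0 + 952.6 + 589.2 = 2142.8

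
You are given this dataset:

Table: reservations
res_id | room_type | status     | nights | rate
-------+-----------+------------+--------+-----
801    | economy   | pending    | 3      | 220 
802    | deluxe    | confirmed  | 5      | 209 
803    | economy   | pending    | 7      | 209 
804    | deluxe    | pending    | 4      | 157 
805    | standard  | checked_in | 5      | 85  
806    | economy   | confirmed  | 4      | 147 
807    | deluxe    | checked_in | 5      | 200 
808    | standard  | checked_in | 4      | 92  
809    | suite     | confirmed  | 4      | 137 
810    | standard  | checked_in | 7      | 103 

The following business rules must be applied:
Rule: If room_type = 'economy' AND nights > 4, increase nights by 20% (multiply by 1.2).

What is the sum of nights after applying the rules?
49.4

Step 1: Find records where room_type = 'economy' AND nights > 4
Step 2: 1 records match, summing to 7
Step 3: After multiplier: 7 × 1.2 = 8.4
Step 4: Unaffected records sum: 41
Step 5: Final sum = 8.4 + 41 = 49.4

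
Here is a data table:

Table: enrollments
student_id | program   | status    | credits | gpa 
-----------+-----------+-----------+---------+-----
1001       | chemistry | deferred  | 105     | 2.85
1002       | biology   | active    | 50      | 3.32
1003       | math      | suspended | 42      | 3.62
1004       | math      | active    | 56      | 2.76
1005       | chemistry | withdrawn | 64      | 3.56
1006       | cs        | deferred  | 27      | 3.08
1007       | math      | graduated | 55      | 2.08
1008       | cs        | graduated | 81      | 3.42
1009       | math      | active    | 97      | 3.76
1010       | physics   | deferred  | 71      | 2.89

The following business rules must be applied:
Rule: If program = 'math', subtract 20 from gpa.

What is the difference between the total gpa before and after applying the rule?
80.0

Step 1: Original sum of gpa = 31.34
Step 2: 4 records have program = 'math'
Step 3: Each affected record changes by -20
Step 4: Total change = 4 × -20 = -80
Step 5: New sum = 31.34 + -80 = -48.66
Step 6: Difference = |-48.66 - 31.34| = 80.0
        (Sum decreased by 80.0)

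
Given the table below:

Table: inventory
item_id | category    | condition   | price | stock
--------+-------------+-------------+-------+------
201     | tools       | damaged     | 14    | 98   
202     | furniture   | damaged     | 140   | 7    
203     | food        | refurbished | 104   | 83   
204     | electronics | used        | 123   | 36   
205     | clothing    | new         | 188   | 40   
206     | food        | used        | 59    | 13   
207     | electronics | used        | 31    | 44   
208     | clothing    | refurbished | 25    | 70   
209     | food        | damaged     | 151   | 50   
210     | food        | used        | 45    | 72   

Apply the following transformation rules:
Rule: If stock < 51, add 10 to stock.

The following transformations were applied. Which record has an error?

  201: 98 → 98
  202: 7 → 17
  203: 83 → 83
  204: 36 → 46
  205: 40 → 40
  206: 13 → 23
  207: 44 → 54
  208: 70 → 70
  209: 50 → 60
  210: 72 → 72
Record 205 has an error. The correct transformed value should be 50, not 40.

Step 1: Check each record against the rule
Step 2: Record 205 has stock = 40
Step 3: Since 40 < 51, the bonus should have been applied
Step 4: Correct value = 50, but claimed value = 40
Conclusion: Record 205 has the error.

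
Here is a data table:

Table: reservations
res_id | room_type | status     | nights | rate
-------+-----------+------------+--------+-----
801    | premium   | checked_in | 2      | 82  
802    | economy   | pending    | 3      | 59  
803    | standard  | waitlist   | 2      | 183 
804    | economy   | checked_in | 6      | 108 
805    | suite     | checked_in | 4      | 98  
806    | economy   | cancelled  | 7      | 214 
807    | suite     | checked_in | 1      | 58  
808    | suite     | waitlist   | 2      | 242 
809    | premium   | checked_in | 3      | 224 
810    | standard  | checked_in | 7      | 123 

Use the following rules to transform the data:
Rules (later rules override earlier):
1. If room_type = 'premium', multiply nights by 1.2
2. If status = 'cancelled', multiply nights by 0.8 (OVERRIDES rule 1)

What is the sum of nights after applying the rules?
36.6

Step 1: Rule 2 takes priority for records with status = 'cancelled'
  - 1 records: 7 × 0.8 = 5.6
Step 2: Rule 1 applies to remaining records with room_type = 'premium'
  - 2 records: 5 × 1.2 = 6.0
Step 3: Other records unchanged: 25
Step 4: Final sum = 5.6 + 6.0 + 25 = 36.6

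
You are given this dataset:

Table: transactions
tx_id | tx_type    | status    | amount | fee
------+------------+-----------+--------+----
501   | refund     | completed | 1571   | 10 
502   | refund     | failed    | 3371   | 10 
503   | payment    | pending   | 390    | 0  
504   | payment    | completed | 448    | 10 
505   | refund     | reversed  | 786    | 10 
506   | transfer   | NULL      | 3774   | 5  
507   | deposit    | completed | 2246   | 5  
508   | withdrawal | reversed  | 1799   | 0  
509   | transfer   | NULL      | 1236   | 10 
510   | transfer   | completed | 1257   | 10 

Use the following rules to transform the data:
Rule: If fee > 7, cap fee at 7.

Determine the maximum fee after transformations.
7

Step 1: Original maximum fee = 10
Step 2: Apply cap at 7
Step 3: 6 records had fee > 7 and were capped
Step 4: Maximum after transformation = 7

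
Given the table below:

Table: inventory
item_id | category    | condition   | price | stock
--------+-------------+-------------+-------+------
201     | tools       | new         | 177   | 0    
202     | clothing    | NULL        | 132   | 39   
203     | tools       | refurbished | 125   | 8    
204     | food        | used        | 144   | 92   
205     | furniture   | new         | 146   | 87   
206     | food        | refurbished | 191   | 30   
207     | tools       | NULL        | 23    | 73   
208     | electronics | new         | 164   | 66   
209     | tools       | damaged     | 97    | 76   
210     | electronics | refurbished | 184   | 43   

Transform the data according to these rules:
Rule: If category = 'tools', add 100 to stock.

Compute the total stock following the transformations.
914

Step 1: Count records where category = 'tools': 4
Step 2: Total bonus added: 4 × 100 = 400
Step 3: Original sum of stock: 514
Step 4: Final sum = 514 + 400 = 914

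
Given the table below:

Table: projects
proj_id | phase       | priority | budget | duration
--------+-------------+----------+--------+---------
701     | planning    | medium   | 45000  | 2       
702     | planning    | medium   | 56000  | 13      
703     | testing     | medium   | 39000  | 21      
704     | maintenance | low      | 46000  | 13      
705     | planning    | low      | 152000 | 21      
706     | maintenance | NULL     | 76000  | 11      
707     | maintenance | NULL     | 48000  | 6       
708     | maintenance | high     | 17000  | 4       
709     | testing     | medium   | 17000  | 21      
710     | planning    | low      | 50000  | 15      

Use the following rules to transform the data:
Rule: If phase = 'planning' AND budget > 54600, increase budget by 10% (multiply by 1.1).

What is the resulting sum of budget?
566800.0

Step 1: Find records where phase = 'planning' AND budget > 54600
Step 2: 2 records match, summing to 208000
Step 3: After multiplier: 208000 × 1.1 = 228800.0
Step 4: Unaffected records sum: 338000
Step 5: Final sum = 228800.0 + 338000 = 566800.0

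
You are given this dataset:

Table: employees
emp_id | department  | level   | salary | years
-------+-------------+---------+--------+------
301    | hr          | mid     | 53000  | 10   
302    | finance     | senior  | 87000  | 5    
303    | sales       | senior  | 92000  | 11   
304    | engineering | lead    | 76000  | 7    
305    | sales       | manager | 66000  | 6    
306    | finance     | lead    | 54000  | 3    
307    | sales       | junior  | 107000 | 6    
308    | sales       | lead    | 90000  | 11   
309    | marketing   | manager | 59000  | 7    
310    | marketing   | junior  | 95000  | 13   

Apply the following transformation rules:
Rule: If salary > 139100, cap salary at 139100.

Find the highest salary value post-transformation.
107000

Step 1: Original maximum salary = 107000
Step 2: Check cap of 139100 against maximum
Step 3: No records exceed the cap (max 107000 <= cap 139100), so no capping applies
Step 4: Maximum after transformation = 107000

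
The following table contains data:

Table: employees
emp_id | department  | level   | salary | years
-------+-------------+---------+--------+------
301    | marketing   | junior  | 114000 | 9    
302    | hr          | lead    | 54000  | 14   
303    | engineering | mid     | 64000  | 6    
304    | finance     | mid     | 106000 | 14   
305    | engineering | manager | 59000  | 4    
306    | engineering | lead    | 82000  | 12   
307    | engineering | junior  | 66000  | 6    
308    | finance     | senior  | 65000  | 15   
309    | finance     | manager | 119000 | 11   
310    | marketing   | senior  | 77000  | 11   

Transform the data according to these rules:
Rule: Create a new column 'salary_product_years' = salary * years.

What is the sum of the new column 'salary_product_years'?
8397000

Step 1: For each record, compute salary * years
Example calculations:
  114000 * 9 = 1026000
  54000 * 14 = 756000
  64000 * 6 = 384000
  ...
Step 2: Sum all derived values
Step 3: Total = 8397000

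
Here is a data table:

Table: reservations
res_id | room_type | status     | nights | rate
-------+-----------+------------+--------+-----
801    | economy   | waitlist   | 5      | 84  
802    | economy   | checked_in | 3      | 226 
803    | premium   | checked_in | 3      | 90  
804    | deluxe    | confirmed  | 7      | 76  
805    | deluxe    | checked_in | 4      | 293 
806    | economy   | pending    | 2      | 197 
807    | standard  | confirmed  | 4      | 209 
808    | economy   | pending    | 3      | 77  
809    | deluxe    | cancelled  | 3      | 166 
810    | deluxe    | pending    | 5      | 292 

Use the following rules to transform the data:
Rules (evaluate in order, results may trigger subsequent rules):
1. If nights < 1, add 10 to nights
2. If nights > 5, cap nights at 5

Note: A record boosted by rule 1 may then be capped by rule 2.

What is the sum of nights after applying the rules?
37

Step 1: Apply rule 1 to records with nights < 1
  - 0 records get bonus of 10
  - Of these, 0 records then exceed 5 and get capped
Step 2: Apply rule 2 to records with nights > 5
  - 1 records (original) are capped
Step 3: Calculate final sum = 37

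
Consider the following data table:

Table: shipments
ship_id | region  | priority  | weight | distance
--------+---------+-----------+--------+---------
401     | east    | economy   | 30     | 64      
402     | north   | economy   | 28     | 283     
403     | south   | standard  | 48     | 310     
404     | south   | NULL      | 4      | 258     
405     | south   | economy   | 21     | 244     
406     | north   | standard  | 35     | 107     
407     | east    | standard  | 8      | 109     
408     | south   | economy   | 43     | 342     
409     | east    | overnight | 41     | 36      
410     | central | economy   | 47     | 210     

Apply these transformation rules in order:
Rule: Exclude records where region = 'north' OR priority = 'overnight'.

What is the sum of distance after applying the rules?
1537

Step 1: Find records where region = 'north' OR priority = 'overnight'
Step 2: 3 records match, summing to 426
Step 3: Original sum: 1963
Step 4: Remaining sum = 1963 - 426 = 1537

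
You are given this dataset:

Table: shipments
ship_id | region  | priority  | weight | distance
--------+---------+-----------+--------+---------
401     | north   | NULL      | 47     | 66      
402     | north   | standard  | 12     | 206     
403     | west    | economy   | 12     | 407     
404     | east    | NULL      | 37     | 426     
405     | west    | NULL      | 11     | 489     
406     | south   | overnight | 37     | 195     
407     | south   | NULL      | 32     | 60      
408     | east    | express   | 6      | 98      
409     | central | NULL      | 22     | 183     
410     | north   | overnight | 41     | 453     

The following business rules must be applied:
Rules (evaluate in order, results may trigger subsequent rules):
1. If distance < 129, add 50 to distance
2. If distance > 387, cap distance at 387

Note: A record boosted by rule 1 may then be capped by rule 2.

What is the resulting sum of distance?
2506

Step 1: Apply rule 1 to records with distance < 129
  - 3 records get bonus of 50
  - Of these, 0 records then exceed 387 and get capped
Step 2: Apply rule 2 to records with distance > 387
  - 4 records (original) are capped
Step 3: Calculate final sum = 2506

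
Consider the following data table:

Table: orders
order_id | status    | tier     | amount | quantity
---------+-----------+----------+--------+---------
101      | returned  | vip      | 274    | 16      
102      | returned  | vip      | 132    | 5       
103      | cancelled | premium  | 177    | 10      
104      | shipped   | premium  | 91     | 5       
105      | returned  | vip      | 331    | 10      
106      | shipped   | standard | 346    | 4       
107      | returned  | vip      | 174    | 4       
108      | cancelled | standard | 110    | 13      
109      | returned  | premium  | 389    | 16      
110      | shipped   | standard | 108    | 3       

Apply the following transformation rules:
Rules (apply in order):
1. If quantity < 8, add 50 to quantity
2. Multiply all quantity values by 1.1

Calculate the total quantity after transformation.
369.6

Step 1: Apply Rule 1 - Add 50 to records with quantity < 8
  - 5 records affected: 21 + (5 × 50) = 271
  - Unaffected records: 65
  - Sum after Rule 1: 336
Step 2: Apply Rule 2 - Multiply all by 1.1
  - 336 × 1.1 = 369.6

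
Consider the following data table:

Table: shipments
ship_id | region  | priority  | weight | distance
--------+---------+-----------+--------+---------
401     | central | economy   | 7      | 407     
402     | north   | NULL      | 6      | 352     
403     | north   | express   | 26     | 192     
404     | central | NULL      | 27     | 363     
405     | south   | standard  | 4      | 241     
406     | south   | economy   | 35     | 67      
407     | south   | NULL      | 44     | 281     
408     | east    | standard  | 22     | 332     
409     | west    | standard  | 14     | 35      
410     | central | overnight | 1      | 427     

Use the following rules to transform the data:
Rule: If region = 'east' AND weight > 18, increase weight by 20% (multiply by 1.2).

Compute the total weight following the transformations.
190.4

Step 1: Find records where region = 'east' AND weight > 18
Step 2: 1 records match, summing to 22
Step 3: After multiplier: 22 × 1.2 = 26.4
Step 4: Unaffected records sum: 164
Step 5: Final sum = 26.4 + 164 = 190.4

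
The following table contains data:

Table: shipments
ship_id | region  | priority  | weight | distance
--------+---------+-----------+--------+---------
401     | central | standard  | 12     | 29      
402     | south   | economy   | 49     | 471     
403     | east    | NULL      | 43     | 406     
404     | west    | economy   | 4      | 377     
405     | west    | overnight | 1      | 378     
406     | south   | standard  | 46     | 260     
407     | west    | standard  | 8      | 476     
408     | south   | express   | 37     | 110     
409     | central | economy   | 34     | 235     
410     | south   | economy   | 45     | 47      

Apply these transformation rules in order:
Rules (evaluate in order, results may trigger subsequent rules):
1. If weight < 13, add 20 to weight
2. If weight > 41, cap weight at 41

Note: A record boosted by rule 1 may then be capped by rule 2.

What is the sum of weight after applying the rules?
340

Step 1: Apply rule 1 to records with weight < 13
  - 4 records get bonus of 20
  - Of these, 0 records then exceed 41 and get capped
Step 2: Apply rule 2 to records with weight > 41
  - 4 records (original) are capped
Step 3: Calculate final sum = 340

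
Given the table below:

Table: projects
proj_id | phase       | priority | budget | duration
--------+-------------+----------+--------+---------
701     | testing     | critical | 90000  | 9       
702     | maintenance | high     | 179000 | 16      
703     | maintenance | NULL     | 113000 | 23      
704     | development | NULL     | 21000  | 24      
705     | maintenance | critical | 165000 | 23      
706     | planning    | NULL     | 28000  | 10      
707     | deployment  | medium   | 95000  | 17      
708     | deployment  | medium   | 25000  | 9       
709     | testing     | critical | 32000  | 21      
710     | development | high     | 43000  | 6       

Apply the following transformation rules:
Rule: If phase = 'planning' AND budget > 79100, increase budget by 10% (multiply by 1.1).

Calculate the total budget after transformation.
791000

Step 1: Find records where phase = 'planning' AND budget > 79100
Step 2: 0 records match, summing to 0
Step 3: After multiplier: 0 × 1.1 = 0.0
Step 4: Unaffected records sum: 791000
Step 5: Final sum = 0.0 + 791000 = 791000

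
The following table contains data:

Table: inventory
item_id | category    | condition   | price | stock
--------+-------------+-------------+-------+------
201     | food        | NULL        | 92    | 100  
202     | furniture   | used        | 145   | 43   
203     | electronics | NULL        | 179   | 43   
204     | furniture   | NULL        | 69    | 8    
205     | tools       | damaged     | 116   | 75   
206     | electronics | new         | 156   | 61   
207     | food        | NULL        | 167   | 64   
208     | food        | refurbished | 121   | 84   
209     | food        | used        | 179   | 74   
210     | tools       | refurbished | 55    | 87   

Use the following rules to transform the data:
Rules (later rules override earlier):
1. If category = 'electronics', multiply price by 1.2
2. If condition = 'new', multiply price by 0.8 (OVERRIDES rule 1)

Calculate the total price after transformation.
1283.6

Step 1: Rule 2 takes priority for records with condition = 'new'
  - 1 records: 156 × 0.8 = 124.8
Step 2: Rule 1 applies to remaining records with category = 'electronics'
  - 1 records: 179 × 1.2 = 214.8
Step 3: Other records unchanged: 944
Step 4: Final sum = 124.8 + 214.8 + 944 = 1283.6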